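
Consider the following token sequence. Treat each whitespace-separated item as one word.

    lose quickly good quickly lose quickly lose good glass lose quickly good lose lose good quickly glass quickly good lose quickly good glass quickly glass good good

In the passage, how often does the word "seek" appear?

0

Scanning the 27 tokens for "seek":
  (none found)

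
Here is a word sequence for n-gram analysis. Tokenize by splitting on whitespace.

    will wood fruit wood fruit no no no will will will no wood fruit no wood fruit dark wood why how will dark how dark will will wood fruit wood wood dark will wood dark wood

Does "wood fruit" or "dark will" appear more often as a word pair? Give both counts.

"wood fruit" (5 vs 2)

"wood fruit": 5 occurrences
"dark will": 2 occurrences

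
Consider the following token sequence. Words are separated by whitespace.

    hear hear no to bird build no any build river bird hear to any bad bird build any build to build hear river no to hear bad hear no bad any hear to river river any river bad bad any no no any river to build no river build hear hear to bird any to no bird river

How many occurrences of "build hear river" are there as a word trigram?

1

Scanning the 56 overlapping trigram windows for "build hear river":
  position 21–23: build hear river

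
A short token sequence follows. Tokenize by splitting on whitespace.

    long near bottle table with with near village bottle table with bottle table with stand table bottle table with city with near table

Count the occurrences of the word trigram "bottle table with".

Scanning the 21 overlapping trigram windows for "bottle table with":
  position 3–5: bottle table with
  position 9–11: bottle table with
  position 12–14: bottle table with
  position 17–19: bottle table with

4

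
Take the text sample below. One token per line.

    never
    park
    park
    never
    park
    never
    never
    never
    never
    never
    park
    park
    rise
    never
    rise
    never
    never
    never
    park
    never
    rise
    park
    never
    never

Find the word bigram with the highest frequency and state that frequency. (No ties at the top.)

"never never", 7 times

Bigram frequencies (highest first):
  never never: 7
  never park: 4
  park never: 4
  park park: 2
  rise never: 2
  never rise: 2
  … (2 more, each ≤ 1)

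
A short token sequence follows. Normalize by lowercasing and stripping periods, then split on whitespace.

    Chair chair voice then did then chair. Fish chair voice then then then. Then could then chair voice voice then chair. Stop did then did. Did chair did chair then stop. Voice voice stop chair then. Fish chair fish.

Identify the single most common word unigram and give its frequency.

Unigram frequencies (highest first):
  then: 11
  chair: 10
  voice: 6
  did: 5
  fish: 3
  stop: 3
  … (1 more, each ≤ 1)

"then", 11 times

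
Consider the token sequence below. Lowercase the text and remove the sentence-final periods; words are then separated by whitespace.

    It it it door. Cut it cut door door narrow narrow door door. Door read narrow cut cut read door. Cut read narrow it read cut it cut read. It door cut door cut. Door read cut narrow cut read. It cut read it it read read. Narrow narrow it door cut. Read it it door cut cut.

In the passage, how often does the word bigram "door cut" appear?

6

Scanning the 57 overlapping bigram windows for "door cut":
  position 4–5: door cut
  position 20–21: door cut
  position 31–32: door cut
  position 33–34: door cut
  position 51–52: door cut
  position 56–57: door cut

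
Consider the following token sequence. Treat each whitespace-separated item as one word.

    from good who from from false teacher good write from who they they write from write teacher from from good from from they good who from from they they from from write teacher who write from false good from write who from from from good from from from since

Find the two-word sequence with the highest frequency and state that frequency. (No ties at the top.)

"from from", 9 times

Bigram frequencies (highest first):
  from from: 9
  from good: 3
  who from: 3
  write from: 3
  from write: 3
  good from: 3
  … (19 more, each ≤ 2)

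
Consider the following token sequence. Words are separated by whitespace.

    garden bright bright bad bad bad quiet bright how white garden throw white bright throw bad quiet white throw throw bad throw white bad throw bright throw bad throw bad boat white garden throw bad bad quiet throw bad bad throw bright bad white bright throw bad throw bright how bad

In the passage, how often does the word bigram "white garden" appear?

2

Scanning the 50 overlapping bigram windows for "white garden":
  position 10–11: white garden
  position 32–33: white garden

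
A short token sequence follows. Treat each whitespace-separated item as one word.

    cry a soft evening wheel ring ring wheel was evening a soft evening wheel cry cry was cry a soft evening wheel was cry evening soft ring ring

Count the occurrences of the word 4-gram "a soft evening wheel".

Scanning the 25 overlapping 4-gram windows for "a soft evening wheel":
  position 2–5: a soft evening wheel
  position 11–14: a soft evening wheel
  position 19–22: a soft evening wheel

3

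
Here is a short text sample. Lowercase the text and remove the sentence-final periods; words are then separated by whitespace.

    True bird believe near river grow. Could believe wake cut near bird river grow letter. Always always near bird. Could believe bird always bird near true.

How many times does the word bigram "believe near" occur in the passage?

1

Scanning the 25 overlapping bigram windows for "believe near":
  position 3–4: believe near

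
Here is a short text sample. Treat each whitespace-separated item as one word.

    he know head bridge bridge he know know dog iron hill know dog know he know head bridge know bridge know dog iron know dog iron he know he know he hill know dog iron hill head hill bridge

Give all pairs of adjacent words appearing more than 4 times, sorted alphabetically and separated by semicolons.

Bigram counts meeting the condition (more than 4 times):
  he know: 5
  know dog: 5

he know; know dog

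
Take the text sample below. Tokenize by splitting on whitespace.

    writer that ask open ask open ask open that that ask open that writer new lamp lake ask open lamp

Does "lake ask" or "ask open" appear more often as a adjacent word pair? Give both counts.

"ask open" (5 vs 1)

"lake ask": 1 occurrence
"ask open": 5 occurrences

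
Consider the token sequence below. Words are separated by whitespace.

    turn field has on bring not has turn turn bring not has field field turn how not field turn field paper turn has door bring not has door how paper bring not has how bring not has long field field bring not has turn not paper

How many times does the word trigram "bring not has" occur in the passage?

6

Scanning the 44 overlapping trigram windows for "bring not has":
  position 5–7: bring not has
  position 10–12: bring not has
  position 25–27: bring not has
  position 31–33: bring not has
  position 35–37: bring not has
  position 41–43: bring not has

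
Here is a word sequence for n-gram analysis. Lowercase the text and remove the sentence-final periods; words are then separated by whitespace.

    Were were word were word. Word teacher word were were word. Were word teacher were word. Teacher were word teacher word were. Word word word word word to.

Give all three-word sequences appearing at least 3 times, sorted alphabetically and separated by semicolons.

Trigram counts meeting the condition (at least 3 times):
  were word teacher: 3
  word were word: 3
  word word word: 3

were word teacher; word were word; word word word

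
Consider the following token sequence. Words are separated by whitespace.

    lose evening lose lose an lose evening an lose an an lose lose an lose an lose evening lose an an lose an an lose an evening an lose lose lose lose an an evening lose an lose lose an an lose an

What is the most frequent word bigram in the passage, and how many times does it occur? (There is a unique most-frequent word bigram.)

Bigram frequencies (highest first):
  lose an: 11
  an lose: 10
  lose lose: 6
  an an: 5
  lose evening: 3
  evening lose: 3
  … (2 more, each ≤ 2)

"lose an", 11 times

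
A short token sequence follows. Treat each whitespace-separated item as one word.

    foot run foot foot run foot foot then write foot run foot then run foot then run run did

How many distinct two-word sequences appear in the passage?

19 tokens → 18 bigram windows in total.
Repeated bigrams (each contributes count−1 duplicates):
  run foot: 4
  foot run: 3
  foot then: 3
  foot foot: 2
  then run: 2
9 duplicate windows → 18 − 9 = 9 distinct.

9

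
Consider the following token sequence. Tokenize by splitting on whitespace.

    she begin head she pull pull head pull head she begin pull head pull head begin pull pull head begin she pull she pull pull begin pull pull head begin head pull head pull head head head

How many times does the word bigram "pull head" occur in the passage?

Scanning the 36 overlapping bigram windows for "pull head":
  position 6–7: pull head
  position 8–9: pull head
  position 12–13: pull head
  position 14–15: pull head
  position 18–19: pull head
  position 28–29: pull head
  position 32–33: pull head
  position 34–35: pull head

8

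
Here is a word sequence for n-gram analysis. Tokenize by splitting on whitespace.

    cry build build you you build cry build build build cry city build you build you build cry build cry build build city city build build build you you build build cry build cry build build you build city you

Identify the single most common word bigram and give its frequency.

Bigram frequencies (highest first):
  build build: 8
  cry build: 6
  build cry: 6
  build you: 5
  you build: 5
  you you: 2
  … (5 more, each ≤ 2)

"build build", 8 times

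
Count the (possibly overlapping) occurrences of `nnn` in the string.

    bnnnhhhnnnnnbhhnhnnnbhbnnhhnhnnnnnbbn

8

Sliding a length-3 window over the 37 characters (35 positions):
  position 2–4: nnn
  position 8–10: nnn
  position 9–11: nnn
  position 10–12: nnn
  position 18–20: nnn
  position 30–32: nnn
  position 31–33: nnn
  position 32–34: nnn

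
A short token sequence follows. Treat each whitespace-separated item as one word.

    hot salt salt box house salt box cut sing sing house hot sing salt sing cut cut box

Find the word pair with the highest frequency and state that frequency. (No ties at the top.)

"salt box", 2 times

Bigram frequencies (highest first):
  salt box: 2
  hot salt: 1
  salt salt: 1
  box house: 1
  house salt: 1
  box cut: 1
  … (10 more, each ≤ 1)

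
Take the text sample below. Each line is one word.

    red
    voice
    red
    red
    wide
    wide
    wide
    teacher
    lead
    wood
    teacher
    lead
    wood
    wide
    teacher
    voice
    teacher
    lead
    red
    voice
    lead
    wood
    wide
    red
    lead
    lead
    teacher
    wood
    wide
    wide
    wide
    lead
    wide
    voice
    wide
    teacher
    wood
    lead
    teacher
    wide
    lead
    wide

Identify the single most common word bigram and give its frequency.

"wide wide", 4 times

Bigram frequencies (highest first):
  wide wide: 4
  wide teacher: 3
  teacher lead: 3
  lead wood: 3
  wood wide: 3
  red voice: 2
  … (19 more, each ≤ 2)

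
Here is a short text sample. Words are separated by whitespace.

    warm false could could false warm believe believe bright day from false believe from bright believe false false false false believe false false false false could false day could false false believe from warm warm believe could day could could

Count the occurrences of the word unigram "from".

3

Scanning the 40 tokens for "from":
  position 11: from
  position 14: from
  position 33: from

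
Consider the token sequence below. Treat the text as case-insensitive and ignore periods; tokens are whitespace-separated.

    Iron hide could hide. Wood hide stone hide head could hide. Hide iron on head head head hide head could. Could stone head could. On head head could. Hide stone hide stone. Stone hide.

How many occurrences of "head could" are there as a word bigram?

4

Scanning the 33 overlapping bigram windows for "head could":
  position 9–10: head could
  position 19–20: head could
  position 23–24: head could
  position 27–28: head could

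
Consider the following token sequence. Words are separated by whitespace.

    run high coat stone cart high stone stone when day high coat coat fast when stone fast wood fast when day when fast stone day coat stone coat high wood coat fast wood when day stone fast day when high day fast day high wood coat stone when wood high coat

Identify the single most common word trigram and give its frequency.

"high wood coat", 2 times

Trigram frequencies (highest first):
  high wood coat: 2
  run high coat: 1
  high coat stone: 1
  coat stone cart: 1
  stone cart high: 1
  cart high stone: 1
  … (42 more, each ≤ 1)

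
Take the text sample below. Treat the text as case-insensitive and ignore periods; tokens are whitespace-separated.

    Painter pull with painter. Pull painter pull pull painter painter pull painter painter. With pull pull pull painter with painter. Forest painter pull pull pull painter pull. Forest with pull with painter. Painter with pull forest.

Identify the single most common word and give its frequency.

Unigram frequencies (highest first):
  pull: 14
  painter: 13
  with: 6
  forest: 3

"pull", 14 times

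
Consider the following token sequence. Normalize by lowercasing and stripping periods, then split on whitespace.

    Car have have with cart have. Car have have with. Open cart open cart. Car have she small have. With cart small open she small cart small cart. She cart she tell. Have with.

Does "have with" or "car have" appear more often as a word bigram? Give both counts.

"have with": 4 occurrences
"car have": 3 occurrences

"have with" (4 vs 3)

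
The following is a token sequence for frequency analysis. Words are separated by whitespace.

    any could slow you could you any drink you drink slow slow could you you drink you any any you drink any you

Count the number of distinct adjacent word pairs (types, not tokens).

16

23 tokens → 22 bigram windows in total.
Repeated bigrams (each contributes count−1 duplicates):
  you drink: 3
  any you: 2
  could you: 2
  drink you: 2
  you any: 2
6 duplicate windows → 22 − 6 = 16 distinct.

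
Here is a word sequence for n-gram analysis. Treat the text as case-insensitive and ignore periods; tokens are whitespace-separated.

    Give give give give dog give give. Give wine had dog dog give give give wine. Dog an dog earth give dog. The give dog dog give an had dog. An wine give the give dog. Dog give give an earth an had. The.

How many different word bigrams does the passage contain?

22

44 tokens → 43 bigram windows in total.
Repeated bigrams (each contributes count−1 duplicates):
  give give: 8
  dog give: 4
  give dog: 4
  dog dog: 3
  an had: 2
  dog an: 2
  give an: 2
  give wine: 2
  … (2 more repeated)
21 duplicate windows → 43 − 21 = 22 distinct.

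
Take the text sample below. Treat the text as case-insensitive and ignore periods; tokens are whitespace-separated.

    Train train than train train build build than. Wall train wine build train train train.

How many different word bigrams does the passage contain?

11

15 tokens → 14 bigram windows in total.
Repeated bigrams (each contributes count−1 duplicates):
  train train: 4
3 duplicate windows → 14 − 3 = 11 distinct.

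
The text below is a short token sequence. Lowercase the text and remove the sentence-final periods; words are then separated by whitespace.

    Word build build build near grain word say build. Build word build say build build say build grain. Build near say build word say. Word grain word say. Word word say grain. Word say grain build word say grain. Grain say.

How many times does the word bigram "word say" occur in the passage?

Scanning the 40 overlapping bigram windows for "word say":
  position 7–8: word say
  position 23–24: word say
  position 27–28: word say
  position 30–31: word say
  position 33–34: word say
  position 37–38: word say

6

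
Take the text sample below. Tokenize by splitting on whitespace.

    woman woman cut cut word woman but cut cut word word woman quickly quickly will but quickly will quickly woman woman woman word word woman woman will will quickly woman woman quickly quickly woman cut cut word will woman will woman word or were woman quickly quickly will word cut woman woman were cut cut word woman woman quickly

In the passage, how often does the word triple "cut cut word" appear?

Scanning the 57 overlapping trigram windows for "cut cut word":
  position 3–5: cut cut word
  position 8–10: cut cut word
  position 35–37: cut cut word
  position 54–56: cut cut word

4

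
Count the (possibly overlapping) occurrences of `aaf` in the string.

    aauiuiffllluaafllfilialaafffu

Sliding a length-3 window over the 29 characters (27 positions):
  position 13–15: aaf
  position 24–26: aaf

2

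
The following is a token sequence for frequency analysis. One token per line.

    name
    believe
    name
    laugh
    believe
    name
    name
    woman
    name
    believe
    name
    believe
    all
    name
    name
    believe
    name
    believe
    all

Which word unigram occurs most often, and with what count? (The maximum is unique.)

"name", 9 times

Unigram frequencies (highest first):
  name: 9
  believe: 6
  all: 2
  laugh: 1
  woman: 1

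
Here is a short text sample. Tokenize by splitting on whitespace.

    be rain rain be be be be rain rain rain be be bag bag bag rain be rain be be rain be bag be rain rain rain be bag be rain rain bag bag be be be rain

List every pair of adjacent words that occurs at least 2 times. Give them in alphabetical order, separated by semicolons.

bag bag; bag be; be bag; be be; be rain; rain be; rain rain

Bigram counts meeting the condition (at least 2 times):
  bag bag: 3
  bag be: 3
  be bag: 3
  be be: 7
  be rain: 7
  rain be: 6
  rain rain: 6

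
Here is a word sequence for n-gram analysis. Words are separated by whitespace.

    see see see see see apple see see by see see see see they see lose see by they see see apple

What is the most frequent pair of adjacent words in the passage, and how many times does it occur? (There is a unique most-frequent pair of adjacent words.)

Bigram frequencies (highest first):
  see see: 9
  see apple: 2
  see by: 2
  they see: 2
  apple see: 1
  by see: 1
  … (4 more, each ≤ 1)

"see see", 9 times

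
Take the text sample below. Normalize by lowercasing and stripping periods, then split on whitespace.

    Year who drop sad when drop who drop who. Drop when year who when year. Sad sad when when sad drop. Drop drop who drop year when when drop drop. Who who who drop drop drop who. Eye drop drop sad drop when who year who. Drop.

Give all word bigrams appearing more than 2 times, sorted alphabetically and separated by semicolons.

drop drop; drop who; who drop; year who

Bigram counts meeting the condition (more than 2 times):
  drop drop: 6
  drop who: 5
  who drop: 6
  year who: 3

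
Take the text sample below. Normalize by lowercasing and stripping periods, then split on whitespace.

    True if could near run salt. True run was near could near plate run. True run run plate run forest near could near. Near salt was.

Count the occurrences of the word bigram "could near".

3

Scanning the 25 overlapping bigram windows for "could near":
  position 3–4: could near
  position 11–12: could near
  position 22–23: could near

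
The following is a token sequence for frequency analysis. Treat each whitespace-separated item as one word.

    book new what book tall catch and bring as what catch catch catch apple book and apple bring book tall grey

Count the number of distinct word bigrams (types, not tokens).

21 tokens → 20 bigram windows in total.
Repeated bigrams (each contributes count−1 duplicates):
  book tall: 2
  catch catch: 2
2 duplicate windows → 20 − 2 = 18 distinct.

18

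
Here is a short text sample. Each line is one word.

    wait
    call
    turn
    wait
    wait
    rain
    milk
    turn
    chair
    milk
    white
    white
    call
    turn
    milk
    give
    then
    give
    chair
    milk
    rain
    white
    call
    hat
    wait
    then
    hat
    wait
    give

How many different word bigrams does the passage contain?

24

29 tokens → 28 bigram windows in total.
Repeated bigrams (each contributes count−1 duplicates):
  call turn: 2
  chair milk: 2
  hat wait: 2
  white call: 2
4 duplicate windows → 28 − 4 = 24 distinct.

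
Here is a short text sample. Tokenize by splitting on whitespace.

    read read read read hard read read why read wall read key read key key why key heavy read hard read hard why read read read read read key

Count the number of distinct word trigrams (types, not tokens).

22

29 tokens → 27 trigram windows in total.
Repeated trigrams (each contributes count−1 duplicates):
  read read read: 5
  read hard read: 2
5 duplicate windows → 27 − 5 = 22 distinct.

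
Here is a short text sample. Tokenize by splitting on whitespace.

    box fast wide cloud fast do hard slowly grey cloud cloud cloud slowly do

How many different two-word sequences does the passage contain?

12

14 tokens → 13 bigram windows in total.
Repeated bigrams (each contributes count−1 duplicates):
  cloud cloud: 2
1 duplicate windows → 13 − 1 = 12 distinct.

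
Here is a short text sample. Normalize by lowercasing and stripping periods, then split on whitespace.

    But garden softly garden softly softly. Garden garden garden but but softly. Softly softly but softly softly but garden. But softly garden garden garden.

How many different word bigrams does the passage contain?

24 tokens → 23 bigram windows in total.
Repeated bigrams (each contributes count−1 duplicates):
  garden garden: 4
  softly softly: 4
  but softly: 3
  softly garden: 3
  but garden: 2
  garden but: 2
  garden softly: 2
  softly but: 2
14 duplicate windows → 23 − 14 = 9 distinct.

9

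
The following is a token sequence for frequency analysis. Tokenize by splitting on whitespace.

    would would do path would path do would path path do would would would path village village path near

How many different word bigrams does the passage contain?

12

19 tokens → 18 bigram windows in total.
Repeated bigrams (each contributes count−1 duplicates):
  would path: 3
  would would: 3
  do would: 2
  path do: 2
6 duplicate windows → 18 − 6 = 12 distinct.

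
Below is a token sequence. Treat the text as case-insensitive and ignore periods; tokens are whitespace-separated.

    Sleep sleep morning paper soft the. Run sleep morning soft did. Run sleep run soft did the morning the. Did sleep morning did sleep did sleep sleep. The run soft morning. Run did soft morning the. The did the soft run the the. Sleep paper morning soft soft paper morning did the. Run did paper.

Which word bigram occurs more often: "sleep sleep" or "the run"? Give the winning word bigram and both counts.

"the run" (3 vs 2)

"sleep sleep": 2 occurrences
"the run": 3 occurrences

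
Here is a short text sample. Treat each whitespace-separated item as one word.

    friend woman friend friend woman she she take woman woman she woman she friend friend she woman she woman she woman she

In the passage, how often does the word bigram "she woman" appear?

Scanning the 21 overlapping bigram windows for "she woman":
  position 11–12: she woman
  position 16–17: she woman
  position 18–19: she woman
  position 20–21: she woman

4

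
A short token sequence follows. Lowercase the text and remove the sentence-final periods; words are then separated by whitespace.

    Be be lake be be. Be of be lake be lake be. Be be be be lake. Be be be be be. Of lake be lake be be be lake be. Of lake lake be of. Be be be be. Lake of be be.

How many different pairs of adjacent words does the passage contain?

44 tokens → 43 bigram windows in total.
Repeated bigrams (each contributes count−1 duplicates):
  be be: 17
  lake be: 8
  be lake: 7
  be of: 4
  of be: 3
  of lake: 2
35 duplicate windows → 43 − 35 = 8 distinct.

8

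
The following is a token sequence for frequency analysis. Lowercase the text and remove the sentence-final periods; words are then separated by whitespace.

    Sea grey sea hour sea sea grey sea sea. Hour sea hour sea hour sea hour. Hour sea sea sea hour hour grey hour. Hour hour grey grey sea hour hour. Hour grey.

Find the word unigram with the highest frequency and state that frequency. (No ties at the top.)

"hour", 14 times

Unigram frequencies (highest first):
  hour: 14
  sea: 13
  grey: 6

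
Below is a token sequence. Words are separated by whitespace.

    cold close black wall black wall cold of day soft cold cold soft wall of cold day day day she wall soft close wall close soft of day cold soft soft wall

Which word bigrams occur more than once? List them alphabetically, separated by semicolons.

Bigram counts meeting the condition (more than once):
  black wall: 2
  cold soft: 2
  day day: 2
  of day: 2
  soft wall: 2

black wall; cold soft; day day; of day; soft wall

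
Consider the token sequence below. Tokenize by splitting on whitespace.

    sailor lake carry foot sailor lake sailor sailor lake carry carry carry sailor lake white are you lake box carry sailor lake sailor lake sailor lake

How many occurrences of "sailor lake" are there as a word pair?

Scanning the 25 overlapping bigram windows for "sailor lake":
  position 1–2: sailor lake
  position 5–6: sailor lake
  position 8–9: sailor lake
  position 13–14: sailor lake
  position 21–22: sailor lake
  position 23–24: sailor lake
  position 25–26: sailor lake

7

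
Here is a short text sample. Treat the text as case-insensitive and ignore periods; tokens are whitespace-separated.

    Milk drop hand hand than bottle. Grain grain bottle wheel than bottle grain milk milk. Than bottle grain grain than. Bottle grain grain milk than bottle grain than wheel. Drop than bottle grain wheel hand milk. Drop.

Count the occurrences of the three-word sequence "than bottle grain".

Scanning the 35 overlapping trigram windows for "than bottle grain":
  position 5–7: than bottle grain
  position 11–13: than bottle grain
  position 16–18: than bottle grain
  position 20–22: than bottle grain
  position 25–27: than bottle grain
  position 31–33: than bottle grain

6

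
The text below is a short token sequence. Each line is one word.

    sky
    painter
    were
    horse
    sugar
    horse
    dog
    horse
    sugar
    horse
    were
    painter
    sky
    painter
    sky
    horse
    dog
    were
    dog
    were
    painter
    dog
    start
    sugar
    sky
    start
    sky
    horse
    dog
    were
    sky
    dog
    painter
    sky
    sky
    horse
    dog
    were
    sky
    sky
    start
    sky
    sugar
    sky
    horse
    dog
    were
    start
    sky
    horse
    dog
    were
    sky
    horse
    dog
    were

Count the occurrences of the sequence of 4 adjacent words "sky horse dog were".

Scanning the 53 overlapping 4-gram windows for "sky horse dog were":
  position 15–18: sky horse dog were
  position 27–30: sky horse dog were
  position 35–38: sky horse dog were
  position 44–47: sky horse dog were
  position 49–52: sky horse dog were
  position 53–56: sky horse dog were

6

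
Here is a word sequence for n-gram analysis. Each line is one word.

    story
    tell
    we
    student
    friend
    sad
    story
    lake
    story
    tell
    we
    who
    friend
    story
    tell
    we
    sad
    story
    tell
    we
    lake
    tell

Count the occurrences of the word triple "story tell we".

4

Scanning the 20 overlapping trigram windows for "story tell we":
  position 1–3: story tell we
  position 9–11: story tell we
  position 14–16: story tell we
  position 18–20: story tell we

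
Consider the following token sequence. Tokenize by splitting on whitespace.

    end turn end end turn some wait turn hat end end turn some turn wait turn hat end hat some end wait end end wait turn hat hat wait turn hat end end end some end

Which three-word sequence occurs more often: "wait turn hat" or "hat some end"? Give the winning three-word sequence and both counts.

"wait turn hat" (4 vs 1)

"wait turn hat": 4 occurrences
"hat some end": 1 occurrence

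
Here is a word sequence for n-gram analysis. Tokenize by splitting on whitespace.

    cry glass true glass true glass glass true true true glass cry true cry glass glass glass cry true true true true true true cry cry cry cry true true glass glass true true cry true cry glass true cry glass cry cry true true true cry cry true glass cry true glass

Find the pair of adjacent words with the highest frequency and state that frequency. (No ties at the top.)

Bigram frequencies (highest first):
  true true: 11
  cry true: 7
  true glass: 6
  true cry: 6
  glass true: 5
  cry cry: 5
  … (3 more, each ≤ 4)

"true true", 11 times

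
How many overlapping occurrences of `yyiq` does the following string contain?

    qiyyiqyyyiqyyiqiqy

3

Sliding a length-4 window over the 18 characters (15 positions):
  position 3–6: yyiq
  position 8–11: yyiq
  position 12–15: yyiq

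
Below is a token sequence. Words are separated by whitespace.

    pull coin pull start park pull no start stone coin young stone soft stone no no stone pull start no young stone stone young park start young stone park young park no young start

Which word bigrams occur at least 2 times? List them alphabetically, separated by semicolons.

Bigram counts meeting the condition (at least 2 times):
  no young: 2
  pull start: 2
  young park: 2
  young stone: 3

no young; pull start; young park; young stone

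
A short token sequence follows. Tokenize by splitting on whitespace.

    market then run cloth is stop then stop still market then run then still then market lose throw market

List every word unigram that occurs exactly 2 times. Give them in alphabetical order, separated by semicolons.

Unigram counts meeting the condition (exactly 2 times):
  run: 2
  still: 2
  stop: 2

run; still; stop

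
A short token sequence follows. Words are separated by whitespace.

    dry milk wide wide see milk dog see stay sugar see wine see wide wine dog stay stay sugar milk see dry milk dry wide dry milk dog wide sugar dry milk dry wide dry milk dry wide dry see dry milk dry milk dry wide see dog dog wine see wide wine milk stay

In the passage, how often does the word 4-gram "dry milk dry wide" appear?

4

Scanning the 52 overlapping 4-gram windows for "dry milk dry wide":
  position 22–25: dry milk dry wide
  position 31–34: dry milk dry wide
  position 35–38: dry milk dry wide
  position 43–46: dry milk dry wide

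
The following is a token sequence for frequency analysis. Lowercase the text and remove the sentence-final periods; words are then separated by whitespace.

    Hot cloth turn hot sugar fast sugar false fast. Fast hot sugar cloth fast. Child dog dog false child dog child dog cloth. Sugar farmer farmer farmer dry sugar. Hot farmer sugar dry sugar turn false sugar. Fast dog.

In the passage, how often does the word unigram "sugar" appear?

Scanning the 39 tokens for "sugar":
  position 5: sugar
  position 7: sugar
  position 12: sugar
  position 24: sugar
  position 29: sugar
  position 32: sugar
  position 34: sugar
  position 37: sugar

8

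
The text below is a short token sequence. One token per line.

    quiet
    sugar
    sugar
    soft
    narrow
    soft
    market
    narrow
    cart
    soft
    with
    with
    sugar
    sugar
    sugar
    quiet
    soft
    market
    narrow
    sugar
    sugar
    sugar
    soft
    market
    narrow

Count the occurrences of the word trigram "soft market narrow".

3

Scanning the 23 overlapping trigram windows for "soft market narrow":
  position 6–8: soft market narrow
  position 17–19: soft market narrow
  position 23–25: soft market narrow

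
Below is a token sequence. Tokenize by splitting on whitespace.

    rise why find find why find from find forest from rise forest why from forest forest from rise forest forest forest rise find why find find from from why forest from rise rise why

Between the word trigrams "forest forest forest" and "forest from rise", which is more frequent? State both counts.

"forest from rise" (3 vs 1)

"forest forest forest": 1 occurrence
"forest from rise": 3 occurrences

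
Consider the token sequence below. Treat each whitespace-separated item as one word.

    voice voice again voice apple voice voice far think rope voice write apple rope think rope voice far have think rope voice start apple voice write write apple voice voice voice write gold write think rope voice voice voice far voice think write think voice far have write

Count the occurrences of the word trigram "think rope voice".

Scanning the 46 overlapping trigram windows for "think rope voice":
  position 9–11: think rope voice
  position 15–17: think rope voice
  position 20–22: think rope voice
  position 35–37: think rope voice

4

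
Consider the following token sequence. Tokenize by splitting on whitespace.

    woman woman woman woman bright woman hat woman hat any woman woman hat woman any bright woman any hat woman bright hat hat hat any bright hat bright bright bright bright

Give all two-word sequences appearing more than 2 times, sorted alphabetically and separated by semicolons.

Bigram counts meeting the condition (more than 2 times):
  bright bright: 3
  hat woman: 3
  woman hat: 3
  woman woman: 4

bright bright; hat woman; woman hat; woman woman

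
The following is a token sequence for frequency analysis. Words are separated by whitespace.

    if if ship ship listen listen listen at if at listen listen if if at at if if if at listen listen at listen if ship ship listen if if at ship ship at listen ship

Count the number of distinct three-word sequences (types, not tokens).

36 tokens → 34 trigram windows in total.
Repeated trigrams (each contributes count−1 duplicates):
  if if at: 3
  at listen listen: 2
  if at listen: 2
  if ship ship: 2
  listen if if: 2
  listen listen at: 2
  ship ship listen: 2
8 duplicate windows → 34 − 8 = 26 distinct.

26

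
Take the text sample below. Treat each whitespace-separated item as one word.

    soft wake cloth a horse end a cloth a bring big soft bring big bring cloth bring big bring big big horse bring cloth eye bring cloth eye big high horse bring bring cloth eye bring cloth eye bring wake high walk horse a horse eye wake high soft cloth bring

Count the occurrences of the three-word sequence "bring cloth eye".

4

Scanning the 49 overlapping trigram windows for "bring cloth eye":
  position 23–25: bring cloth eye
  position 26–28: bring cloth eye
  position 33–35: bring cloth eye
  position 36–38: bring cloth eye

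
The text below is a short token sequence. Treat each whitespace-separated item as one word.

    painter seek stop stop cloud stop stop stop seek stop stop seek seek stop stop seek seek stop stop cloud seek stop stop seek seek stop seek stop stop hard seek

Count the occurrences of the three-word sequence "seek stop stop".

6

Scanning the 29 overlapping trigram windows for "seek stop stop":
  position 2–4: seek stop stop
  position 9–11: seek stop stop
  position 13–15: seek stop stop
  position 17–19: seek stop stop
  position 21–23: seek stop stop
  position 27–29: seek stop stop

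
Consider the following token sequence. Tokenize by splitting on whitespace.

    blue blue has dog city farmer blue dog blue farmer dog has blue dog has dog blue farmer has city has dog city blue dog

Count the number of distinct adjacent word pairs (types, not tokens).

25 tokens → 24 bigram windows in total.
Repeated bigrams (each contributes count−1 duplicates):
  blue dog: 3
  has dog: 3
  blue farmer: 2
  dog blue: 2
  dog city: 2
  dog has: 2
8 duplicate windows → 24 − 8 = 16 distinct.

16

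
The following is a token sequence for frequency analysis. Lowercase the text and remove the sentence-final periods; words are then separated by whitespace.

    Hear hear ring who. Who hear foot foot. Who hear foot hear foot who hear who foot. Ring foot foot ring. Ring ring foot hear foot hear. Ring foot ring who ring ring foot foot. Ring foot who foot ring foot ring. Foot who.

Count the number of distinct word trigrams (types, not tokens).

44 tokens → 42 trigram windows in total.
Repeated trigrams (each contributes count−1 duplicates):
  foot ring foot: 4
  foot foot ring: 2
  foot hear foot: 2
  foot who hear: 2
  hear foot hear: 2
  ring foot foot: 2
  ring foot ring: 2
  ring foot who: 2
  … (3 more repeated)
13 duplicate windows → 42 − 13 = 29 distinct.

29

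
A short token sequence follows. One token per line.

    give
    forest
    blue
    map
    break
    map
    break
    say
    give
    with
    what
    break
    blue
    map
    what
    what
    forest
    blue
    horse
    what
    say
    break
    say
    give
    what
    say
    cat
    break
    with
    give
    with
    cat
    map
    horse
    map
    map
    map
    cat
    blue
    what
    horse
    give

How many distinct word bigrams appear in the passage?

42 tokens → 41 bigram windows in total.
Repeated bigrams (each contributes count−1 duplicates):
  blue map: 2
  break say: 2
  forest blue: 2
  give with: 2
  map break: 2
  map map: 2
  say give: 2
  what say: 2
8 duplicate windows → 41 − 8 = 33 distinct.

33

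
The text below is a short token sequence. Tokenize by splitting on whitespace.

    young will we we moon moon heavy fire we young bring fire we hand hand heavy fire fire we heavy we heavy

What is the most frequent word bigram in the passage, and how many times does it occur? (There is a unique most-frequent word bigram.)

Bigram frequencies (highest first):
  fire we: 3
  heavy fire: 2
  we heavy: 2
  young will: 1
  will we: 1
  we we: 1
  … (11 more, each ≤ 1)

"fire we", 3 times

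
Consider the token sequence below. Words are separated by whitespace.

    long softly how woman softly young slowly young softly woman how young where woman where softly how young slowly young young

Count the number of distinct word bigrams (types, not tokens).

16

21 tokens → 20 bigram windows in total.
Repeated bigrams (each contributes count−1 duplicates):
  how young: 2
  slowly young: 2
  softly how: 2
  young slowly: 2
4 duplicate windows → 20 − 4 = 16 distinct.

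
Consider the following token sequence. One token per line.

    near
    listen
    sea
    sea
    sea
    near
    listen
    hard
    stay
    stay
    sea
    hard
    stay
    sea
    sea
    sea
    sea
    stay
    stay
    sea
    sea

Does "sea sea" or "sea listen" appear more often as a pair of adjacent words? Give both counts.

"sea sea": 6 occurrences
"sea listen": 0 occurrences

"sea sea" (6 vs 0)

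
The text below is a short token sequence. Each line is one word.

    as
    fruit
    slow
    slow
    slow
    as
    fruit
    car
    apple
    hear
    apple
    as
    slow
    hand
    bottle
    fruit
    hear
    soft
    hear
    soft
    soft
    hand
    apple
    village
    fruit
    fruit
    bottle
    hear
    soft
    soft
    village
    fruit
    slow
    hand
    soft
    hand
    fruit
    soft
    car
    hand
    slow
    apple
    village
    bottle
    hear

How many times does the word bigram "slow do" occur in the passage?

Scanning the 44 overlapping bigram windows for "slow do":
  (none found)

0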